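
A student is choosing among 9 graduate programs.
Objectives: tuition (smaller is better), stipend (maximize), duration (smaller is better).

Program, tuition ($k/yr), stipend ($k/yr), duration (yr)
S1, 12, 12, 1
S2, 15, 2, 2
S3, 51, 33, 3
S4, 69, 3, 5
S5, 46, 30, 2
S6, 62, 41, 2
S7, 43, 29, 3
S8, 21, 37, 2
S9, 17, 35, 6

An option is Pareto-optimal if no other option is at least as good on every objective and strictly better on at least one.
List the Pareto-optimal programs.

S1: not dominated (best tuition).
S2: dominated by S1 (tuition 12≤15, stipend 12≥2, duration 1≤2).
S3: dominated by S8 (tuition 21≤51, stipend 37≥33, duration 2≤3).
S4: dominated by S1 (tuition 12≤69, stipend 12≥3, duration 1≤5).
S5: dominated by S8 (tuition 21≤46, stipend 37≥30, duration 2≤2).
S6: not dominated (best stipend).
S7: dominated by S8 (tuition 21≤43, stipend 37≥29, duration 2≤3).
S8: not dominated.
S9: not dominated.

S1, S6, S8, S9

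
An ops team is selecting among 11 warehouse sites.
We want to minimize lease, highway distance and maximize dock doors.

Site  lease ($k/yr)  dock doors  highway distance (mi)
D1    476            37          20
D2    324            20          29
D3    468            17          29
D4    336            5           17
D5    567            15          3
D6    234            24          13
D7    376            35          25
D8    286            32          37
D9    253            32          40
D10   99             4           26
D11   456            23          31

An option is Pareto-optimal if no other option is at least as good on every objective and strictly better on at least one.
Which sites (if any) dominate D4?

D6: lease 234≤336, dock doors 24≥5, highway distance 13≤17 — dominates D4.
Others (D1, D2, D3, D5, D7, D8, D9, D10, D11) are each worse than D4 on at least one objective.

D6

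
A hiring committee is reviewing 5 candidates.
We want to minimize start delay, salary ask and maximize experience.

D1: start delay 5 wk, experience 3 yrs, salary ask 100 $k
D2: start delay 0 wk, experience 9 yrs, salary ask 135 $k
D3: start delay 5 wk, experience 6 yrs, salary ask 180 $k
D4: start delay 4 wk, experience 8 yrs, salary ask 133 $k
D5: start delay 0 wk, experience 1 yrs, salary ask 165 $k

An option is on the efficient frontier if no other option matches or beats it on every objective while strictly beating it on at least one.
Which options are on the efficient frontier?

D1: not dominated (best salary ask).
D2: not dominated (best experience).
D3: dominated by D2 (start delay 0≤5, experience 9≥6, salary ask 135≤180).
D4: not dominated.
D5: dominated by D2 (start delay 0≤0, experience 9≥1, salary ask 135≤165).

D1, D2, D4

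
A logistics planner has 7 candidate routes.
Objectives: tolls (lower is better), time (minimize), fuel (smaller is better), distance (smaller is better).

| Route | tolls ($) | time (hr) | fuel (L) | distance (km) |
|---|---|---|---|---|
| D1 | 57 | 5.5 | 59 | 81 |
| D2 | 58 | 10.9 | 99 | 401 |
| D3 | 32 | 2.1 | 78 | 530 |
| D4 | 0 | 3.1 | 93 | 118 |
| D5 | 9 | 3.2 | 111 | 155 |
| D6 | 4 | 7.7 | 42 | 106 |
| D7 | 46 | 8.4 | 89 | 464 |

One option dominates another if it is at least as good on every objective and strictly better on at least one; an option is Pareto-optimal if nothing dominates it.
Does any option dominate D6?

No

D1: worse on tolls (57 vs 4).
D2: worse on tolls (58 vs 4).
D3: worse on tolls (32 vs 4).
D4: worse on fuel (93 vs 42).
D5: worse on tolls (9 vs 4).
D7: worse on tolls (46 vs 4).
No option is at least as good as D6 on every objective and strictly better on one.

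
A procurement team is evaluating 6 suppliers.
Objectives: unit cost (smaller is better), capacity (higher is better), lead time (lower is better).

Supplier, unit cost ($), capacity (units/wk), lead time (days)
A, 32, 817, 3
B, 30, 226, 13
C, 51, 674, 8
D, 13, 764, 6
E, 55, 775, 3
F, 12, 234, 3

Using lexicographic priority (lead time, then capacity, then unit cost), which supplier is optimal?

First minimize lead time: best is 3, kept {A, E, F}.
Then maximize capacity: best is 817, kept {A}.

A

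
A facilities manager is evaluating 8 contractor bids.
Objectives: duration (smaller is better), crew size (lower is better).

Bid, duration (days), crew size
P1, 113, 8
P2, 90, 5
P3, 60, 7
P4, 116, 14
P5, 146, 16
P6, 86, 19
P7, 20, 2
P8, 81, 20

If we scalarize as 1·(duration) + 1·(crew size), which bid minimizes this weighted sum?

P7

P1: 1·113 + 1·8 = 121
P2: 1·90 + 1·5 = 95
P3: 1·60 + 1·7 = 67
P4: 1·116 + 1·14 = 130
P5: 1·146 + 1·16 = 162
P6: 1·86 + 1·19 = 105
P7: 1·20 + 1·2 = 22
P8: 1·81 + 1·20 = 101
Lowest: P7 at 22.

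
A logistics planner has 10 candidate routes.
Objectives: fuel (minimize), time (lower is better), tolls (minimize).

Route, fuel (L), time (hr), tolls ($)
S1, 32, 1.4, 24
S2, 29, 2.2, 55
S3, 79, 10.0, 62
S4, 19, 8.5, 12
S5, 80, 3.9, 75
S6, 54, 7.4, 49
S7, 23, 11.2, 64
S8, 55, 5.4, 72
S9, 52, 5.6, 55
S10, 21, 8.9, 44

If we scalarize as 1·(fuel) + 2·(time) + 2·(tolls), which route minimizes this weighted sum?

S1: 1·32 + 2·1.4 + 2·24 = 82.8
S2: 1·29 + 2·2.2 + 2·55 = 143.4
S3: 1·79 + 2·10.0 + 2·62 = 223.0
S4: 1·19 + 2·8.5 + 2·12 = 60.0
S5: 1·80 + 2·3.9 + 2·75 = 237.8
S6: 1·54 + 2·7.4 + 2·49 = 166.8
S7: 1·23 + 2·11.2 + 2·64 = 173.4
S8: 1·55 + 2·5.4 + 2·72 = 209.8
S9: 1·52 + 2·5.6 + 2·55 = 173.2
S10: 1·21 + 2·8.9 + 2·44 = 126.8
Lowest: S4 at 60.0.

S4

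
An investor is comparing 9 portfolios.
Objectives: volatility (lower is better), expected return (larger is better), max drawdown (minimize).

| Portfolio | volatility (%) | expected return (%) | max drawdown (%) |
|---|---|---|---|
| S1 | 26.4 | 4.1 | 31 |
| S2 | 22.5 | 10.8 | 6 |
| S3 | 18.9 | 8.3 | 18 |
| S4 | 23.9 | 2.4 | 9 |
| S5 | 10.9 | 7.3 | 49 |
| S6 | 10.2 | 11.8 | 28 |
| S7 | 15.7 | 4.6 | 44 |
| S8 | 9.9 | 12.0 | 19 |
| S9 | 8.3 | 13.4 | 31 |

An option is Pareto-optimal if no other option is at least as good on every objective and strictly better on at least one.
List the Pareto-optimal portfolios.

S1: dominated by S2 (volatility 22.5≤26.4, expected return 10.8≥4.1, max drawdown 6≤31).
S2: not dominated (best max drawdown).
S3: not dominated.
S4: dominated by S2 (volatility 22.5≤23.9, expected return 10.8≥2.4, max drawdown 6≤9).
S5: dominated by S6 (volatility 10.2≤10.9, expected return 11.8≥7.3, max drawdown 28≤49).
S6: dominated by S8 (volatility 9.9≤10.2, expected return 12.0≥11.8, max drawdown 19≤28).
S7: dominated by S6 (volatility 10.2≤15.7, expected return 11.8≥4.6, max drawdown 28≤44).
S8: not dominated.
S9: not dominated (best volatility).

S2, S3, S8, S9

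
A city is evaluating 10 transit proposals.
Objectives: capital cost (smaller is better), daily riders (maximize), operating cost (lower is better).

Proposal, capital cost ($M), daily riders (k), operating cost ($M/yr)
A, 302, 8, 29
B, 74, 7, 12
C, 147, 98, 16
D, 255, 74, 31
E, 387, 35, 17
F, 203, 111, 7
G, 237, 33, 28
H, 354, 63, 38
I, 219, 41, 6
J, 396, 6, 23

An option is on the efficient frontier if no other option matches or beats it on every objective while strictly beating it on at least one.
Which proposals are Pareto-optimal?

B, C, F, I

A: dominated by C (capital cost 147≤302, daily riders 98≥8, operating cost 16≤29).
B: not dominated (best capital cost).
C: not dominated.
D: dominated by C (capital cost 147≤255, daily riders 98≥74, operating cost 16≤31).
E: dominated by C (capital cost 147≤387, daily riders 98≥35, operating cost 16≤17).
F: not dominated (best daily riders).
G: dominated by C (capital cost 147≤237, daily riders 98≥33, operating cost 16≤28).
H: dominated by C (capital cost 147≤354, daily riders 98≥63, operating cost 16≤38).
I: not dominated (best operating cost).
J: dominated by B (capital cost 74≤396, daily riders 7≥6, operating cost 12≤23).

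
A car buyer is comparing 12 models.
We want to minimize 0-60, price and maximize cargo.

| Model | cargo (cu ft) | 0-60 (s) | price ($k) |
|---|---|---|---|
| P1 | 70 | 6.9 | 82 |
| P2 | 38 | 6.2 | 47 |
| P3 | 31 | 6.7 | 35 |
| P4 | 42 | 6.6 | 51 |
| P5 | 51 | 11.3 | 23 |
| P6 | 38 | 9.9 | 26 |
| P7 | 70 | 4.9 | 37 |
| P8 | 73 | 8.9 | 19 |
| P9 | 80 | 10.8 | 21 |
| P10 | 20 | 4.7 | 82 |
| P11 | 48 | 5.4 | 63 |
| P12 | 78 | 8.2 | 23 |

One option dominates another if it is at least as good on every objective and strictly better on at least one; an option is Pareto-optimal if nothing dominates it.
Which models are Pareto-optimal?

P1: dominated by P7 (cargo 70≥70, 0-60 4.9≤6.9, price 37≤82).
P2: dominated by P7 (cargo 70≥38, 0-60 4.9≤6.2, price 37≤47).
P3: not dominated.
P4: dominated by P7 (cargo 70≥42, 0-60 4.9≤6.6, price 37≤51).
P5: dominated by P8 (cargo 73≥51, 0-60 8.9≤11.3, price 19≤23).
P6: dominated by P8 (cargo 73≥38, 0-60 8.9≤9.9, price 19≤26).
P7: not dominated.
P8: not dominated (best price).
P9: not dominated (best cargo).
P10: not dominated (best 0-60).
P11: dominated by P7 (cargo 70≥48, 0-60 4.9≤5.4, price 37≤63).
P12: not dominated.

P3, P7, P8, P9, P10, P12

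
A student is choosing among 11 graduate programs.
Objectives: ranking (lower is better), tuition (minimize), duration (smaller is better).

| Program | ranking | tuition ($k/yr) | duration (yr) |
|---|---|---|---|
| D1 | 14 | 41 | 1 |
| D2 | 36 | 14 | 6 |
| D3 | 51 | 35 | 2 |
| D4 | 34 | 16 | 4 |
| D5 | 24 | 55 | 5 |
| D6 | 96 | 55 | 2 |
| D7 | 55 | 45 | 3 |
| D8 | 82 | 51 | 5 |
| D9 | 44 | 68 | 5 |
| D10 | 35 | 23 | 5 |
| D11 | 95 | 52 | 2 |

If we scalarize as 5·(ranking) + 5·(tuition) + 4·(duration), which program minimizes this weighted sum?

D4

D1: 5·14 + 5·41 + 4·1 = 279
D2: 5·36 + 5·14 + 4·6 = 274
D3: 5·51 + 5·35 + 4·2 = 438
D4: 5·34 + 5·16 + 4·4 = 266
D5: 5·24 + 5·55 + 4·5 = 415
D6: 5·96 + 5·55 + 4·2 = 763
D7: 5·55 + 5·45 + 4·3 = 512
D8: 5·82 + 5·51 + 4·5 = 685
D9: 5·44 + 5·68 + 4·5 = 580
D10: 5·35 + 5·23 + 4·5 = 310
D11: 5·95 + 5·52 + 4·2 = 743
Lowest: D4 at 266.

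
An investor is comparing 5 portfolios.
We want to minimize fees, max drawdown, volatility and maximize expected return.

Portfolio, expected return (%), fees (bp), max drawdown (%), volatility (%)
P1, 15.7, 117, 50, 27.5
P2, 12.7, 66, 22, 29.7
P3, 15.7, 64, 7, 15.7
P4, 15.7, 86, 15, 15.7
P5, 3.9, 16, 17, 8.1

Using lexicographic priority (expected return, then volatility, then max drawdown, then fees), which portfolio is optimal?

P3

First maximize expected return: best is 15.7, kept {P1, P3, P4}.
Then minimize volatility: best is 15.7, kept {P3, P4}.
Then minimize max drawdown: best is 7, kept {P3}.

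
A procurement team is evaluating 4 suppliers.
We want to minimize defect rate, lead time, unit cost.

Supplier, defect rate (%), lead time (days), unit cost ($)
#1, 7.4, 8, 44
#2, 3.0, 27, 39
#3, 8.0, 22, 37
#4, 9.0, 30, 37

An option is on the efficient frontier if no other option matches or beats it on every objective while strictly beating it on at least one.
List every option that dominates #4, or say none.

#3: defect rate 8.0≤9.0, lead time 22≤30, unit cost 37≤37 — dominates #4.
Others (#1, #2) are each worse than #4 on at least one objective.

#3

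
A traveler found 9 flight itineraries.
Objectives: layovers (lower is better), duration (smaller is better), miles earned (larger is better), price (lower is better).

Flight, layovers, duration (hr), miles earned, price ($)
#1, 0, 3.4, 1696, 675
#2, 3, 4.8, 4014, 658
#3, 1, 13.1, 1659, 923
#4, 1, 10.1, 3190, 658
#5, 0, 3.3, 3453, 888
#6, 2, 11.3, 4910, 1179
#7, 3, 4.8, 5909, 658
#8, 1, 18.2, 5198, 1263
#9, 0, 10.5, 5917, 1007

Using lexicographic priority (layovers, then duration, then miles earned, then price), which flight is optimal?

First minimize layovers: best is 0, kept {#1, #5, #9}.
Then minimize duration: best is 3.3, kept {#5}.

#5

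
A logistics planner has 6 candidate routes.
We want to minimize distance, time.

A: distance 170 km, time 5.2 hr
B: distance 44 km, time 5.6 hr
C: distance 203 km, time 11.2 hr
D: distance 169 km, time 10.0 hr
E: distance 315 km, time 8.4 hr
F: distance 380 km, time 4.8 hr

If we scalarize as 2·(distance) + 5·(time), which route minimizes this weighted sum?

A: 2·170 + 5·5.2 = 366.0
B: 2·44 + 5·5.6 = 116.0
C: 2·203 + 5·11.2 = 462.0
D: 2·169 + 5·10.0 = 388.0
E: 2·315 + 5·8.4 = 672.0
F: 2·380 + 5·4.8 = 784.0
Lowest: B at 116.0.

B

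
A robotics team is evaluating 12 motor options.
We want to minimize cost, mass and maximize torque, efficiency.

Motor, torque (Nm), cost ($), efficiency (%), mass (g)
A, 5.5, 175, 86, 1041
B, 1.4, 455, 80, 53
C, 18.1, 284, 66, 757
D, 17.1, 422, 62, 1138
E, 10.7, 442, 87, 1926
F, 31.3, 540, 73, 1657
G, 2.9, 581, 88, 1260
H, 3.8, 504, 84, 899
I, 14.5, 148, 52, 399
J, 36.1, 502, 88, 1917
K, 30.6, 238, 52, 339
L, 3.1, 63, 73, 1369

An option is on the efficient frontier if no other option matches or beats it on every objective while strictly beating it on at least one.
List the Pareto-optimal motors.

A: not dominated.
B: not dominated (best mass).
C: not dominated.
D: dominated by C (torque 18.1≥17.1, cost 284≤422, efficiency 66≥62, mass 757≤1138).
E: not dominated.
F: not dominated.
G: not dominated.
H: not dominated.
I: not dominated.
J: not dominated (best torque).
K: not dominated.
L: not dominated (best cost).

A, B, C, E, F, G, H, I, J, K, L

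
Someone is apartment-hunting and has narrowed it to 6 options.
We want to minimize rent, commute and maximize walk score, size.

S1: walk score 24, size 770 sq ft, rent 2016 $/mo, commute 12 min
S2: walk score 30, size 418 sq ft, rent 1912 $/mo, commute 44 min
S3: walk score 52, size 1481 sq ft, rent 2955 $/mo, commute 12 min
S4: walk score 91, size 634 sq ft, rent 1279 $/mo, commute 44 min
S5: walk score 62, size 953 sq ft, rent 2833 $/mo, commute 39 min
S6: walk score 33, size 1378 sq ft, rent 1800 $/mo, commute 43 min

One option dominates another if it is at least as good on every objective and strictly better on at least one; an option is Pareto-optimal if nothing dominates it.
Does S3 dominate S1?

No

S3 vs S1: S3 is worse on rent (2955 vs 2016), so it does not dominate S1.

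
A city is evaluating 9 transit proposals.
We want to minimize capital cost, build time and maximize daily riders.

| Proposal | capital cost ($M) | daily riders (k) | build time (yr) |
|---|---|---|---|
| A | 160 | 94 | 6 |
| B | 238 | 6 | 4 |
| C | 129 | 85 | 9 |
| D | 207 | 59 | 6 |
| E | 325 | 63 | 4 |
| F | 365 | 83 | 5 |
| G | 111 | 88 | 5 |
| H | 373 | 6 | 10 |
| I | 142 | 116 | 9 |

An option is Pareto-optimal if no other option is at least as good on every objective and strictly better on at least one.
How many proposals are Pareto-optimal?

A: not dominated.
B: not dominated.
C: dominated by G (capital cost 111≤129, daily riders 88≥85, build time 5≤9).
D: dominated by A (capital cost 160≤207, daily riders 94≥59, build time 6≤6).
E: not dominated.
F: dominated by G (capital cost 111≤365, daily riders 88≥83, build time 5≤5).
G: not dominated (best capital cost).
H: dominated by A (capital cost 160≤373, daily riders 94≥6, build time 6≤10).
I: not dominated (best daily riders).
Pareto-optimal: A, B, E, G, I → 5.

5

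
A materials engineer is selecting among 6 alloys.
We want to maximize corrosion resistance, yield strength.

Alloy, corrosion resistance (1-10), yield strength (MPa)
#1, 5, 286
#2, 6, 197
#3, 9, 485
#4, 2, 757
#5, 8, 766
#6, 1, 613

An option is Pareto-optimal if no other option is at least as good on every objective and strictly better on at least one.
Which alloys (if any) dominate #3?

none

#1: worse on corrosion resistance (5 vs 9).
#2: worse on corrosion resistance (6 vs 9).
#4: worse on corrosion resistance (2 vs 9).
#5: worse on corrosion resistance (8 vs 9).
#6: worse on corrosion resistance (1 vs 9).
No option dominates #3.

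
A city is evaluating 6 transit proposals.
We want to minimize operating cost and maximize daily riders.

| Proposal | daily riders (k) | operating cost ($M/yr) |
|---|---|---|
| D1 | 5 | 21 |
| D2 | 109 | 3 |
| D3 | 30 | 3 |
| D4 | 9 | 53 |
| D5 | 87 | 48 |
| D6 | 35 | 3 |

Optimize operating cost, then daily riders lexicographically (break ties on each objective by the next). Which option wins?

D2

First minimize operating cost: best is 3, kept {D2, D3, D6}.
Then maximize daily riders: best is 109, kept {D2}.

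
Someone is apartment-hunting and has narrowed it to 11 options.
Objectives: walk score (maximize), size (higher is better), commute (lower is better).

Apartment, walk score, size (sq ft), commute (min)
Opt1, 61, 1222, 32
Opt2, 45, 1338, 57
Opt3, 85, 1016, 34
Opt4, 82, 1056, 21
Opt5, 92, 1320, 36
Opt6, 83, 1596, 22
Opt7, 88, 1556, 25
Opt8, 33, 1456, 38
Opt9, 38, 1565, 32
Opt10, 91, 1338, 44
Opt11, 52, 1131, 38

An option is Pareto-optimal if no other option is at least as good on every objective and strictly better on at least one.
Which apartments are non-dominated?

Opt4, Opt5, Opt6, Opt7, Opt10

Opt1: dominated by Opt6 (walk score 83≥61, size 1596≥1222, commute 22≤32).
Opt2: dominated by Opt6 (walk score 83≥45, size 1596≥1338, commute 22≤57).
Opt3: dominated by Opt7 (walk score 88≥85, size 1556≥1016, commute 25≤34).
Opt4: not dominated (best commute).
Opt5: not dominated (best walk score).
Opt6: not dominated (best size).
Opt7: not dominated.
Opt8: dominated by Opt6 (walk score 83≥33, size 1596≥1456, commute 22≤38).
Opt9: dominated by Opt6 (walk score 83≥38, size 1596≥1565, commute 22≤32).
Opt10: not dominated.
Opt11: dominated by Opt1 (walk score 61≥52, size 1222≥1131, commute 32≤38).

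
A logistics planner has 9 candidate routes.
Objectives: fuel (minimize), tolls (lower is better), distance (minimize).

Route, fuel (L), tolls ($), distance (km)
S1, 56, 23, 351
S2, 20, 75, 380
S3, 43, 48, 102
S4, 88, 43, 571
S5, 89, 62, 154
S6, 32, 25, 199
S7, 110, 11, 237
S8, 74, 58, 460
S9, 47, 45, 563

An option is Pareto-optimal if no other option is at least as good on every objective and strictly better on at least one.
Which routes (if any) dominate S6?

S1: worse on fuel (56 vs 32).
S2: worse on tolls (75 vs 25).
S3: worse on fuel (43 vs 32).
S4: worse on fuel (88 vs 32).
S5: worse on fuel (89 vs 32).
S7: worse on fuel (110 vs 32).
S8: worse on fuel (74 vs 32).
S9: worse on fuel (47 vs 32).
No option dominates S6.

none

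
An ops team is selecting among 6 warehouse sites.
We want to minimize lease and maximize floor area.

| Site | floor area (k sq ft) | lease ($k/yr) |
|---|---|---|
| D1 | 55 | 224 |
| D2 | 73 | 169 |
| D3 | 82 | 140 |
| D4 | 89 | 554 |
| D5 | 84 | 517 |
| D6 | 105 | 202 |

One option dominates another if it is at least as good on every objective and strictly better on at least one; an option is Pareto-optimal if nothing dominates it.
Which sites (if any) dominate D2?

D3

D3: floor area 82≥73, lease 140≤169 — dominates D2.
Others (D1, D4, D5, D6) are each worse than D2 on at least one objective.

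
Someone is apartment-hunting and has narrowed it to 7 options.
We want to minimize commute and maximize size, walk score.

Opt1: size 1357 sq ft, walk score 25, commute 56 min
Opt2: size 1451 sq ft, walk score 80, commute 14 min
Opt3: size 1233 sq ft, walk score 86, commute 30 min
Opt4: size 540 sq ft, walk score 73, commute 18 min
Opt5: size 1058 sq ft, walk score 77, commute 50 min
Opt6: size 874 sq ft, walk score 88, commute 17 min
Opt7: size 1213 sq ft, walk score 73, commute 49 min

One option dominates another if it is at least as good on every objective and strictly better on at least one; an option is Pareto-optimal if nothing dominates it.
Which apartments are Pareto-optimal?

Opt2, Opt3, Opt6

Opt1: dominated by Opt2 (size 1451≥1357, walk score 80≥25, commute 14≤56).
Opt2: not dominated (best size).
Opt3: not dominated.
Opt4: dominated by Opt2 (size 1451≥540, walk score 80≥73, commute 14≤18).
Opt5: dominated by Opt2 (size 1451≥1058, walk score 80≥77, commute 14≤50).
Opt6: not dominated (best walk score).
Opt7: dominated by Opt2 (size 1451≥1213, walk score 80≥73, commute 14≤49).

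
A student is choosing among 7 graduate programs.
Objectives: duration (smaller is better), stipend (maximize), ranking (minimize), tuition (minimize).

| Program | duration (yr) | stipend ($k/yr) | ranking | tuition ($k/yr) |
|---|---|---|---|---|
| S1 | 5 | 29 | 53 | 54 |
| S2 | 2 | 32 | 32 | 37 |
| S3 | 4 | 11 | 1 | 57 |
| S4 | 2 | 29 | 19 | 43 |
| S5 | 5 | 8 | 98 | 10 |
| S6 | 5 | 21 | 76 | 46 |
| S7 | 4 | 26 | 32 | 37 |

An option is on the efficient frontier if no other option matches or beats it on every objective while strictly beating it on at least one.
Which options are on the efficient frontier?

S2, S3, S4, S5

S1: dominated by S2 (duration 2≤5, stipend 32≥29, ranking 32≤53, tuition 37≤54).
S2: not dominated (best stipend).
S3: not dominated (best ranking).
S4: not dominated.
S5: not dominated (best tuition).
S6: dominated by S2 (duration 2≤5, stipend 32≥21, ranking 32≤76, tuition 37≤46).
S7: dominated by S2 (duration 2≤4, stipend 32≥26, ranking 32≤32, tuition 37≤37).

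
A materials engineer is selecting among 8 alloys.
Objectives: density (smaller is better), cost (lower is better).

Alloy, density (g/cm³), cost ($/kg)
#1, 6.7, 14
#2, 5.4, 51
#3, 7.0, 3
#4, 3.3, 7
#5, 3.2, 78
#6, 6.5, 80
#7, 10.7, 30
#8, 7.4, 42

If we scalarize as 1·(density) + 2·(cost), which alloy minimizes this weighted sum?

#1: 1·6.7 + 2·14 = 34.7
#2: 1·5.4 + 2·51 = 107.4
#3: 1·7.0 + 2·3 = 13.0
#4: 1·3.3 + 2·7 = 17.3
#5: 1·3.2 + 2·78 = 159.2
#6: 1·6.5 + 2·80 = 166.5
#7: 1·10.7 + 2·30 = 70.7
#8: 1·7.4 + 2·42 = 91.4
Lowest: #3 at 13.0.

#3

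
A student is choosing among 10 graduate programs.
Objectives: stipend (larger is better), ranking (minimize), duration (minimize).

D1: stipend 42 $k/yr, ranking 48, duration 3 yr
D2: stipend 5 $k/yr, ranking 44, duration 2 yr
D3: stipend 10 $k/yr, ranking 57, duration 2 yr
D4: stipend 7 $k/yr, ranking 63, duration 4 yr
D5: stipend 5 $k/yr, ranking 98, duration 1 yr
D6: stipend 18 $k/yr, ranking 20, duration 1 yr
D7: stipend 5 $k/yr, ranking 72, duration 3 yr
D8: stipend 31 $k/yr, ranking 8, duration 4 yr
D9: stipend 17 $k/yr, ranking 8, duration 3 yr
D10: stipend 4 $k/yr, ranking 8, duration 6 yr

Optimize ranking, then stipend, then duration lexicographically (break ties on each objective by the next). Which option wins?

D8

First minimize ranking: best is 8, kept {D8, D9, D10}.
Then maximize stipend: best is 31, kept {D8}.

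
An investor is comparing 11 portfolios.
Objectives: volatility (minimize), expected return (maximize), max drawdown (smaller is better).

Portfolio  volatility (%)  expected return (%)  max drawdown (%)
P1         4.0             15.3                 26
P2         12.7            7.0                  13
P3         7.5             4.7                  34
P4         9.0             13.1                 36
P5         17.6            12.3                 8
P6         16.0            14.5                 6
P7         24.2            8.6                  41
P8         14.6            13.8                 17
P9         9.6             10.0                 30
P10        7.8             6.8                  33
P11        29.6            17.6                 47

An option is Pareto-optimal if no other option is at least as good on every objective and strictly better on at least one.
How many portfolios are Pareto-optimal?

5

P1: not dominated (best volatility).
P2: not dominated.
P3: dominated by P1 (volatility 4.0≤7.5, expected return 15.3≥4.7, max drawdown 26≤34).
P4: dominated by P1 (volatility 4.0≤9.0, expected return 15.3≥13.1, max drawdown 26≤36).
P5: dominated by P6 (volatility 16.0≤17.6, expected return 14.5≥12.3, max drawdown 6≤8).
P6: not dominated (best max drawdown).
P7: dominated by P1 (volatility 4.0≤24.2, expected return 15.3≥8.6, max drawdown 26≤41).
P8: not dominated.
P9: dominated by P1 (volatility 4.0≤9.6, expected return 15.3≥10.0, max drawdown 26≤30).
P10: dominated by P1 (volatility 4.0≤7.8, expected return 15.3≥6.8, max drawdown 26≤33).
P11: not dominated (best expected return).
Pareto-optimal: P1, P2, P6, P8, P11 → 5.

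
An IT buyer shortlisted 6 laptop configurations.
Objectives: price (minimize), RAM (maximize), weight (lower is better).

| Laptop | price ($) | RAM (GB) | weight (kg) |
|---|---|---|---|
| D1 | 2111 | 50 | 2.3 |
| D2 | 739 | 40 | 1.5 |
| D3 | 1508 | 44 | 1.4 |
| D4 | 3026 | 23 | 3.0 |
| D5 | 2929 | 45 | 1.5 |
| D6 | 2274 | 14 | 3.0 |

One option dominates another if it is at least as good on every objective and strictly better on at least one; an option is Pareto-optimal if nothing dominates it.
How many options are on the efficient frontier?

D1: not dominated (best RAM).
D2: not dominated (best price).
D3: not dominated (best weight).
D4: dominated by D1 (price 2111≤3026, RAM 50≥23, weight 2.3≤3.0).
D5: not dominated.
D6: dominated by D1 (price 2111≤2274, RAM 50≥14, weight 2.3≤3.0).
Pareto-optimal: D1, D2, D3, D5 → 4.

4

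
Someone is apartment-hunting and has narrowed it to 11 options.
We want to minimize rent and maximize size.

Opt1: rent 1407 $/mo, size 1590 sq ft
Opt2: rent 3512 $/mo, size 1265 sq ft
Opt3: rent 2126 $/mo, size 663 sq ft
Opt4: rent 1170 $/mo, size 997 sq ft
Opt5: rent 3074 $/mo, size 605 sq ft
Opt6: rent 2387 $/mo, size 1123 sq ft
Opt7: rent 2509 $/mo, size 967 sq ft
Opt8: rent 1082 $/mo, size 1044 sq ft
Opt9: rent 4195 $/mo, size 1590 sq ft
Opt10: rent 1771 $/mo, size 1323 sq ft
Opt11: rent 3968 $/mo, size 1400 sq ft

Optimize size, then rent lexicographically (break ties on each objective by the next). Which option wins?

First maximize size: best is 1590, kept {Opt1, Opt9}.
Then minimize rent: best is 1407, kept {Opt1}.

Opt1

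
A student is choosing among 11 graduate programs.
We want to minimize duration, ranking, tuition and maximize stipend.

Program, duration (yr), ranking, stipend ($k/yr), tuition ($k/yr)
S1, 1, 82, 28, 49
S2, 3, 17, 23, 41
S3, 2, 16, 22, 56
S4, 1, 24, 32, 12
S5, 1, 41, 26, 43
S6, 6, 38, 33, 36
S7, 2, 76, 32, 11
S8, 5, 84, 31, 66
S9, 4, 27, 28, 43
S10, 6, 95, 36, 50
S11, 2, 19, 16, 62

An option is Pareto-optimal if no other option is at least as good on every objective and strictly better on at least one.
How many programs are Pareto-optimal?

S1: dominated by S4 (duration 1≤1, ranking 24≤82, stipend 32≥28, tuition 12≤49).
S2: not dominated.
S3: not dominated (best ranking).
S4: not dominated.
S5: dominated by S4 (duration 1≤1, ranking 24≤41, stipend 32≥26, tuition 12≤43).
S6: not dominated.
S7: not dominated (best tuition).
S8: dominated by S4 (duration 1≤5, ranking 24≤84, stipend 32≥31, tuition 12≤66).
S9: dominated by S4 (duration 1≤4, ranking 24≤27, stipend 32≥28, tuition 12≤43).
S10: not dominated (best stipend).
S11: dominated by S3 (duration 2≤2, ranking 16≤19, stipend 22≥16, tuition 56≤62).
Pareto-optimal: S2, S3, S4, S6, S7, S10 → 6.

6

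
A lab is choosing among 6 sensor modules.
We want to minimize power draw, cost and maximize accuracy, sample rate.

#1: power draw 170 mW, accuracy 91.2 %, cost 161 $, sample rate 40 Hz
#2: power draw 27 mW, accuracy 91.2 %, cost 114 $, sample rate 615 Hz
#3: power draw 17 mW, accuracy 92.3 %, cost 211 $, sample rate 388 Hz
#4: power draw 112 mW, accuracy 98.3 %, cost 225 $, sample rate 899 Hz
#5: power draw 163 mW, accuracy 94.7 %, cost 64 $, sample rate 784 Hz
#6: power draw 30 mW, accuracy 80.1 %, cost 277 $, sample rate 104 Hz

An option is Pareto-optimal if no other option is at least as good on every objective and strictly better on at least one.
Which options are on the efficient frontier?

#1: dominated by #2 (power draw 27≤170, accuracy 91.2≥91.2, cost 114≤161, sample rate 615≥40).
#2: not dominated.
#3: not dominated (best power draw).
#4: not dominated (best accuracy).
#5: not dominated (best cost).
#6: dominated by #2 (power draw 27≤30, accuracy 91.2≥80.1, cost 114≤277, sample rate 615≥104).

#2, #3, #4, #5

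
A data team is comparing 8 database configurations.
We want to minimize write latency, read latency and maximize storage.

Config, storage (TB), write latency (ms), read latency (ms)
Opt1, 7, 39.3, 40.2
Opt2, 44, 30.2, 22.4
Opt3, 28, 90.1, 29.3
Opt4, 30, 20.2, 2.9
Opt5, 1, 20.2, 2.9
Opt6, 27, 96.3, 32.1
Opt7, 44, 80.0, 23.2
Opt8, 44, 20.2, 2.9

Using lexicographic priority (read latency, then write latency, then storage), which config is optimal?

First minimize read latency: best is 2.9, kept {Opt4, Opt5, Opt8}.
Then minimize write latency: best is 20.2, kept {Opt4, Opt5, Opt8}.
Then maximize storage: best is 44, kept {Opt8}.

Opt8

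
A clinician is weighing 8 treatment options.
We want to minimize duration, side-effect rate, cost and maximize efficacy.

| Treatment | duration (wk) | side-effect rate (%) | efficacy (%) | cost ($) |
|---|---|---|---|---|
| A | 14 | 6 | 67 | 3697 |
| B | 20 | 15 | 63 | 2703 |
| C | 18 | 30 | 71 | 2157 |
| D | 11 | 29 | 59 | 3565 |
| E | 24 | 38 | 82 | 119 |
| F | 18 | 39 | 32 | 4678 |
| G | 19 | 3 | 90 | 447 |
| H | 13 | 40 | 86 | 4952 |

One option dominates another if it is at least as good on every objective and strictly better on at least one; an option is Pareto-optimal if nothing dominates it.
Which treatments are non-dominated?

A: not dominated.
B: dominated by G (duration 19≤20, side-effect rate 3≤15, efficacy 90≥63, cost 447≤2703).
C: not dominated.
D: not dominated (best duration).
E: not dominated (best cost).
F: dominated by A (duration 14≤18, side-effect rate 6≤39, efficacy 67≥32, cost 3697≤4678).
G: not dominated (best side-effect rate).
H: not dominated.

A, C, D, E, G, H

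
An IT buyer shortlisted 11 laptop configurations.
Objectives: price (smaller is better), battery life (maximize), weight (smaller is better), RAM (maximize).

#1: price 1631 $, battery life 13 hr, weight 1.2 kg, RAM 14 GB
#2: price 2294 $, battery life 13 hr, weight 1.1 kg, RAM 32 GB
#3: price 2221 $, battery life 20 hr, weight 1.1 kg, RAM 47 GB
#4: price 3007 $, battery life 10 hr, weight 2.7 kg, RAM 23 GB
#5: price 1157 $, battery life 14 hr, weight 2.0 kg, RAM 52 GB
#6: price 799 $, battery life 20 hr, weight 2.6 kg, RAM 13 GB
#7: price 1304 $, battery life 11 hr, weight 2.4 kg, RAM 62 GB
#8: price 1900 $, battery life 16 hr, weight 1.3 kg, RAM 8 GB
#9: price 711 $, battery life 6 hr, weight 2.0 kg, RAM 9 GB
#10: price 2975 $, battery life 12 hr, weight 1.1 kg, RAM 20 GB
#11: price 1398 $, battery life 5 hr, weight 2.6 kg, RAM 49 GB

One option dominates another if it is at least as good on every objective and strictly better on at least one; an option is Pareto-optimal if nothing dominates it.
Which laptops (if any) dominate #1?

none

#2: worse on price (2294 vs 1631).
#3: worse on price (2221 vs 1631).
#4: worse on price (3007 vs 1631).
#5: worse on weight (2.0 vs 1.2).
#6: worse on weight (2.6 vs 1.2).
#7: worse on battery life (11 vs 13).
#8: worse on price (1900 vs 1631).
#9: worse on battery life (6 vs 13).
#10: worse on price (2975 vs 1631).
#11: worse on battery life (5 vs 13).
No option dominates #1.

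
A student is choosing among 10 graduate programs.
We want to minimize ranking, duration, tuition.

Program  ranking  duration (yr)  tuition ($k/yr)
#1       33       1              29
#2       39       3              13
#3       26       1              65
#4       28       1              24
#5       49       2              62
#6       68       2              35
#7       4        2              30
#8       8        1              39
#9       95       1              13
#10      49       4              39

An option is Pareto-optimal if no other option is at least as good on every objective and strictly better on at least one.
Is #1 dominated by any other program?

#4 vs #1: ranking 28≤33, duration 1≤1, tuition 24≤29 — #4 is at least as good on every objective and strictly better on at least one, so #4 dominates #1.

Yes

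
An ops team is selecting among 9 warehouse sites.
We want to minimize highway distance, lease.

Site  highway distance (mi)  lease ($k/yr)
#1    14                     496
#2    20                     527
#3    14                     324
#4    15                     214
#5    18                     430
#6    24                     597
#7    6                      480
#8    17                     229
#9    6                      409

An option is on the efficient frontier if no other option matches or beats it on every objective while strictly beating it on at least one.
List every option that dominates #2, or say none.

#1: highway distance 14≤20, lease 496≤527 — dominates #2.
#3: highway distance 14≤20, lease 324≤527 — dominates #2.
#4: highway distance 15≤20, lease 214≤527 — dominates #2.
#5: highway distance 18≤20, lease 430≤527 — dominates #2.
#7: highway distance 6≤20, lease 480≤527 — dominates #2.
#8: highway distance 17≤20, lease 229≤527 — dominates #2.
#9: highway distance 6≤20, lease 409≤527 — dominates #2.
Others (#6) are each worse than #2 on at least one objective.

#1, #3, #4, #5, #7, #8, #9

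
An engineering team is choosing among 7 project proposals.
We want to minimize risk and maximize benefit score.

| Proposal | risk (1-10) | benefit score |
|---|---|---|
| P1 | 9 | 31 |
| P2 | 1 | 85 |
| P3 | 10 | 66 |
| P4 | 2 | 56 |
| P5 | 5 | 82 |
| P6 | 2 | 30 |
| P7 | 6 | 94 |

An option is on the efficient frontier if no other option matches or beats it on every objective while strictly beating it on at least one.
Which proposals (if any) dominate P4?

P2

P2: risk 1≤2, benefit score 85≥56 — dominates P4.
Others (P1, P3, P5, P6, P7) are each worse than P4 on at least one objective.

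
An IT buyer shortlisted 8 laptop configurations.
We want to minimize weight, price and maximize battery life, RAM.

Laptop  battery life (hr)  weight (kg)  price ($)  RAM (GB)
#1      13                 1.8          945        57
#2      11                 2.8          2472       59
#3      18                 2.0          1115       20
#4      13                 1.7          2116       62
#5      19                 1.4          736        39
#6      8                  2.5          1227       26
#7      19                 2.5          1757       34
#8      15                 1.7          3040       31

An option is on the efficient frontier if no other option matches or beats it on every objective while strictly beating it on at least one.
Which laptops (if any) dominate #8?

#5

#5: battery life 19≥15, weight 1.4≤1.7, price 736≤3040, RAM 39≥31 — dominates #8.
Others (#1, #2, #3, #4, #6, #7) are each worse than #8 on at least one objective.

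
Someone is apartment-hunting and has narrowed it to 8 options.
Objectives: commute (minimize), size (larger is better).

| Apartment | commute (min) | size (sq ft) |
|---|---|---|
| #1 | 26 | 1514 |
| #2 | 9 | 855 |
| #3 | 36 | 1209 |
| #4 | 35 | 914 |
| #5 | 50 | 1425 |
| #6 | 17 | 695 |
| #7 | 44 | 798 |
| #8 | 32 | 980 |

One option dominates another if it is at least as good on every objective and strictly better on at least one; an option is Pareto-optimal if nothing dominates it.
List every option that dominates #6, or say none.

#2: commute 9≤17, size 855≥695 — dominates #6.
Others (#1, #3, #4, #5, #7, #8) are each worse than #6 on at least one objective.

#2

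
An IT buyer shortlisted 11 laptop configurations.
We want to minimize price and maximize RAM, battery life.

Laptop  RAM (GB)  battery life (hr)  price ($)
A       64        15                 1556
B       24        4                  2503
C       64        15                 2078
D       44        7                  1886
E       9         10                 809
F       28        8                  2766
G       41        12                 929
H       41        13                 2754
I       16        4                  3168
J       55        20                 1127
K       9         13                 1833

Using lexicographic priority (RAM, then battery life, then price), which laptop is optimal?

First maximize RAM: best is 64, kept {A, C}.
Then maximize battery life: best is 15, kept {A, C}.
Then minimize price: best is 1556, kept {A}.

A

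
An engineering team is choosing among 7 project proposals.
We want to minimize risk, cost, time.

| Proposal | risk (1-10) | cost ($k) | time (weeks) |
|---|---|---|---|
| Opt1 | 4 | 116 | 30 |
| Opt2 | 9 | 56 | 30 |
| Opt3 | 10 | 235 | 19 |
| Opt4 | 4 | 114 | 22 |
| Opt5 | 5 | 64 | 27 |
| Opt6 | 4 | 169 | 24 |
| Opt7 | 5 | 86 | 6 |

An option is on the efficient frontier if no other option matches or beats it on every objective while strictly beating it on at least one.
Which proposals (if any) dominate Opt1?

Opt4: risk 4≤4, cost 114≤116, time 22≤30 — dominates Opt1.
Others (Opt2, Opt3, Opt5, Opt6, Opt7) are each worse than Opt1 on at least one objective.

Opt4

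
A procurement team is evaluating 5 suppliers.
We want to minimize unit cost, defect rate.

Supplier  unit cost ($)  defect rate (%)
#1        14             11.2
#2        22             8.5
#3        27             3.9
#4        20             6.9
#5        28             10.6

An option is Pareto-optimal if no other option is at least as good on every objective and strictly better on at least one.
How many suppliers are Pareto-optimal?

3

#1: not dominated (best unit cost).
#2: dominated by #4 (unit cost 20≤22, defect rate 6.9≤8.5).
#3: not dominated (best defect rate).
#4: not dominated.
#5: dominated by #2 (unit cost 22≤28, defect rate 8.5≤10.6).
Pareto-optimal: #1, #3, #4 → 3.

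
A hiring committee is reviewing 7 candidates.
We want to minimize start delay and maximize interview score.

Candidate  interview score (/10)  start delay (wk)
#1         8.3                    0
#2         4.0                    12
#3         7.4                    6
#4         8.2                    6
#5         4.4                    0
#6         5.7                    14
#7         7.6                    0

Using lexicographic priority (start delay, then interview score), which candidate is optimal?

First minimize start delay: best is 0, kept {#1, #5, #7}.
Then maximize interview score: best is 8.3, kept {#1}.

#1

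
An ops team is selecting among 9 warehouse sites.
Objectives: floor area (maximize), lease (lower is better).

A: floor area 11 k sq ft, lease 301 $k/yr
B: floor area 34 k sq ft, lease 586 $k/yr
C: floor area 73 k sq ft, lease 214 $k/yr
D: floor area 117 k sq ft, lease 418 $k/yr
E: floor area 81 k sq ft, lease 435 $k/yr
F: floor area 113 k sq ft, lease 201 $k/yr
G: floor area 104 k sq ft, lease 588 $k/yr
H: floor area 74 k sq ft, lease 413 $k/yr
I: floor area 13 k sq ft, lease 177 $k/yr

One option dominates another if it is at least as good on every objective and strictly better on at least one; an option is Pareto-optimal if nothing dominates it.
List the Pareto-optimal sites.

D, F, I

A: dominated by C (floor area 73≥11, lease 214≤301).
B: dominated by C (floor area 73≥34, lease 214≤586).
C: dominated by F (floor area 113≥73, lease 201≤214).
D: not dominated (best floor area).
E: dominated by D (floor area 117≥81, lease 418≤435).
F: not dominated.
G: dominated by D (floor area 117≥104, lease 418≤588).
H: dominated by F (floor area 113≥74, lease 201≤413).
I: not dominated (best lease).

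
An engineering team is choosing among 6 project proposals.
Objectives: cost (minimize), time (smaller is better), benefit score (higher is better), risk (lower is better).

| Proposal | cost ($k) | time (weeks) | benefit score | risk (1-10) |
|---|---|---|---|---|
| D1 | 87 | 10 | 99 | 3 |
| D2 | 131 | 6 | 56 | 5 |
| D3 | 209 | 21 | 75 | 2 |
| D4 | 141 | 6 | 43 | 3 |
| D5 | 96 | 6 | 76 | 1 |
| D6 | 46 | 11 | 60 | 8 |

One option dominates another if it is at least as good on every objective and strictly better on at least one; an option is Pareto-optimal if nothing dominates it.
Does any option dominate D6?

No

D1: worse on cost (87 vs 46).
D2: worse on cost (131 vs 46).
D3: worse on cost (209 vs 46).
D4: worse on cost (141 vs 46).
D5: worse on cost (96 vs 46).
No option is at least as good as D6 on every objective and strictly better on one.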